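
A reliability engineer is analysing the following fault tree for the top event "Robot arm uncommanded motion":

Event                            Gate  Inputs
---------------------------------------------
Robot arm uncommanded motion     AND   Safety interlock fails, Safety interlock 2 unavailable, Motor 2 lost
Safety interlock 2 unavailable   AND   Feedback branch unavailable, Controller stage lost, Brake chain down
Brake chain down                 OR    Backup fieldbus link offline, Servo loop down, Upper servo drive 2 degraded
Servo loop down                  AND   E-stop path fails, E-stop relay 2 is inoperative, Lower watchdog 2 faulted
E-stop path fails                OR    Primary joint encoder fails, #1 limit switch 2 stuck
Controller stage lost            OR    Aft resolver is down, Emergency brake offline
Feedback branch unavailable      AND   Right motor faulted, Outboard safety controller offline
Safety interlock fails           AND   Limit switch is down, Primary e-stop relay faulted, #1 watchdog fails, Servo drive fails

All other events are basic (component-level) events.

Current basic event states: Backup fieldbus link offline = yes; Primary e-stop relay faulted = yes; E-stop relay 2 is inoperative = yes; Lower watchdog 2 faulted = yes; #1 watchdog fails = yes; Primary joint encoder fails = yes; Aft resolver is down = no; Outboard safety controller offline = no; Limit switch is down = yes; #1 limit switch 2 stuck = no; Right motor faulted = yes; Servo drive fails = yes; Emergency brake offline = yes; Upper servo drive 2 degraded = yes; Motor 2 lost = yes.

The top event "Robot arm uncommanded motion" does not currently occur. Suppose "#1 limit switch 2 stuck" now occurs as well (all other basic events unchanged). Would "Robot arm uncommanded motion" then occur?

No

Counterfactual: set "#1 limit switch 2 stuck" to occurred.
Safety interlock fails [AND]: Limit switch is down=occurs, Primary e-stop relay faulted=occurs, #1 watchdog fails=occurs, Servo drive fails=occurs → all inputs occur → occurs.
Feedback branch unavailable [AND]: Right motor faulted=occurs, Outboard safety controller offline=not → not all inputs occur → does not occur.
Controller stage lost [OR]: Aft resolver is down=not, Emergency brake offline=occurs → at least one input occurs → occurs.
E-stop path fails [OR]: Primary joint encoder fails=occurs, #1 limit switch 2 stuck=occurs → at least one input occurs → occurs.
Servo loop down [AND]: E-stop path fails=occurs, E-stop relay 2 is inoperative=occurs, Lower watchdog 2 faulted=occurs → all inputs occur → occurs.
Brake chain down [OR]: Backup fieldbus link offline=occurs, Servo loop down=occurs, Upper servo drive 2 degraded=occurs → at least one input occurs → occurs.
Safety interlock 2 unavailable [AND]: Feedback branch unavailable=not, Controller stage lost=occurs, Brake chain down=occurs → not all inputs occur → does not occur.
Robot arm uncommanded motion [AND]: Safety interlock fails=occurs, Safety interlock 2 unavailable=not, Motor 2 lost=occurs → not all inputs occur → does not occur.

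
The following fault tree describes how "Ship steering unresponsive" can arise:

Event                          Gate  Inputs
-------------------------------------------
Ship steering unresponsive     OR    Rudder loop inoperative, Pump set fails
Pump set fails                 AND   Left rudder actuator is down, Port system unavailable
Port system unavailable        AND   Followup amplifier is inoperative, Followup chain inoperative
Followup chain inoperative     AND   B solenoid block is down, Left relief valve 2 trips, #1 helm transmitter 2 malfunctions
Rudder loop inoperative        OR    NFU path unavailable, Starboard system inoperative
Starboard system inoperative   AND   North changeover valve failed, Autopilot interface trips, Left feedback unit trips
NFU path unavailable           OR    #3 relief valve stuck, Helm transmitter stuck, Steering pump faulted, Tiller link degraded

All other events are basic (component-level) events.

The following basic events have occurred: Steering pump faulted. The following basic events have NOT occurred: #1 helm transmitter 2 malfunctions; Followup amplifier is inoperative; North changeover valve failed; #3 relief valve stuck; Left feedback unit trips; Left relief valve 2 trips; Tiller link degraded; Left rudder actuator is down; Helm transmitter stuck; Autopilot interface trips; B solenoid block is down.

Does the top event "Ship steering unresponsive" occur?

NFU path unavailable [OR]: #3 relief valve stuck=not, Helm transmitter stuck=not, Steering pump faulted=occurs, Tiller link degraded=not → at least one input occurs → occurs.
Starboard system inoperative [AND]: North changeover valve failed=not, Autopilot interface trips=not, Left feedback unit trips=not → not all inputs occur → does not occur.
Rudder loop inoperative [OR]: NFU path unavailable=occurs, Starboard system inoperative=not → at least one input occurs → occurs.
Followup chain inoperative [AND]: B solenoid block is down=not, Left relief valve 2 trips=not, #1 helm transmitter 2 malfunctions=not → not all inputs occur → does not occur.
Port system unavailable [AND]: Followup amplifier is inoperative=not, Followup chain inoperative=not → not all inputs occur → does not occur.
Pump set fails [AND]: Left rudder actuator is down=not, Port system unavailable=not → not all inputs occur → does not occur.
Ship steering unresponsive [OR]: Rudder loop inoperative=occurs, Pump set fails=not → at least one input occurs → occurs.

Yes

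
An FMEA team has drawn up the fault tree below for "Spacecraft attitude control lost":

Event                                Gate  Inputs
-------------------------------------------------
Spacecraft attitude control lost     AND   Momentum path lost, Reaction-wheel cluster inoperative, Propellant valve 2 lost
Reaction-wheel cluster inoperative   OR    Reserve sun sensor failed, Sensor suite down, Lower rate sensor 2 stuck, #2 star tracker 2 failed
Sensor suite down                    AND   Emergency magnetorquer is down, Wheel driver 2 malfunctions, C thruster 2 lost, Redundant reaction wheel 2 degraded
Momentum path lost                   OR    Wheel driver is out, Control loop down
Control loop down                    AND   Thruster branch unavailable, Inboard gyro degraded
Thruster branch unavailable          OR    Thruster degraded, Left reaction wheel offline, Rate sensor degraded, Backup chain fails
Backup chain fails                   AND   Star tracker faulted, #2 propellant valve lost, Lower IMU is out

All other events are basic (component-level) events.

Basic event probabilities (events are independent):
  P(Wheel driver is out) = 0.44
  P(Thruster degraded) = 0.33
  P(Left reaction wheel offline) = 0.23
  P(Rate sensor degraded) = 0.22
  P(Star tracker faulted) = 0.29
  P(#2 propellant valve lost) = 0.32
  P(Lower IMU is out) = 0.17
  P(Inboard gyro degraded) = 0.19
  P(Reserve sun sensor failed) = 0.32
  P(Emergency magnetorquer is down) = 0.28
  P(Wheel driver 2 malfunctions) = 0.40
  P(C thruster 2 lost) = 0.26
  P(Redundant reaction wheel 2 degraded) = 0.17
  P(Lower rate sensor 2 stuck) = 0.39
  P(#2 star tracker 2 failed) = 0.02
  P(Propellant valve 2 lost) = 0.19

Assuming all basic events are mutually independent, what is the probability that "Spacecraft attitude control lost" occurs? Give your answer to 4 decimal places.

P(Backup chain fails) [AND] = 0.29 × 0.32 × 0.17 = 0.015776
P(Thruster branch unavailable) [OR] = 1 − (1−0.33) × (1−0.23) × (1−0.22) × (1−0.015776) = 0.603946
P(Control loop down) [AND] = 0.603946 × 0.19 = 0.114750
P(Momentum path lost) [OR] = 1 − (1−0.44) × (1−0.114750) = 0.504260
P(Sensor suite down) [AND] = 0.28 × 0.40 × 0.26 × 0.17 = 0.004950
P(Reaction-wheel cluster inoperative) [OR] = 1 − (1−0.32) × (1−0.004950) × (1−0.39) × (1−0.02) = 0.595508
P(Spacecraft attitude control lost) [AND] = 0.504260 × 0.595508 × 0.19 = 0.057055
Rounded to 4 decimal places: P(Spacecraft attitude control lost) ≈ 0.0571.

0.0571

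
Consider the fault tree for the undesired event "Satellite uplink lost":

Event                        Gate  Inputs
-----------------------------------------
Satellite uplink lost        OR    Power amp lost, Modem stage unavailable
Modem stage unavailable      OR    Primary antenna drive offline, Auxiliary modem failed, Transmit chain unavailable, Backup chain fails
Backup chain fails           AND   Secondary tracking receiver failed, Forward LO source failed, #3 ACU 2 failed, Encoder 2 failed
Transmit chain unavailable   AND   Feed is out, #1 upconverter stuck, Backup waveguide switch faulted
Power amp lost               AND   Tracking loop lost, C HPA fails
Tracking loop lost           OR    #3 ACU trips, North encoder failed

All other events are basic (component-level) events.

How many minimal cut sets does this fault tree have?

6

Tracking loop lost [OR]: union of children's cut sets → 2 cut set(s).
Power amp lost [AND]: one cut set from each child combined → 2 × 1 = 2 cut set(s).
Transmit chain unavailable [AND]: one cut set from each child combined → 1 × 1 × 1 = 1 cut set(s).
Backup chain fails [AND]: one cut set from each child combined → 1 × 1 × 1 × 1 = 1 cut set(s).
Modem stage unavailable [OR]: union of children's cut sets → 4 cut set(s).
Satellite uplink lost [OR]: union of children's cut sets → 6 cut set(s).
Minimal cut sets: {#3 ACU trips, C HPA fails}; {C HPA fails, North encoder failed}; {Primary antenna drive offline}; {Auxiliary modem failed}; {#1 upconverter stuck, Backup waveguide switch faulted, Feed is out}; {#3 ACU 2 failed, Encoder 2 failed, Forward LO source failed, Secondary tracking receiver failed}.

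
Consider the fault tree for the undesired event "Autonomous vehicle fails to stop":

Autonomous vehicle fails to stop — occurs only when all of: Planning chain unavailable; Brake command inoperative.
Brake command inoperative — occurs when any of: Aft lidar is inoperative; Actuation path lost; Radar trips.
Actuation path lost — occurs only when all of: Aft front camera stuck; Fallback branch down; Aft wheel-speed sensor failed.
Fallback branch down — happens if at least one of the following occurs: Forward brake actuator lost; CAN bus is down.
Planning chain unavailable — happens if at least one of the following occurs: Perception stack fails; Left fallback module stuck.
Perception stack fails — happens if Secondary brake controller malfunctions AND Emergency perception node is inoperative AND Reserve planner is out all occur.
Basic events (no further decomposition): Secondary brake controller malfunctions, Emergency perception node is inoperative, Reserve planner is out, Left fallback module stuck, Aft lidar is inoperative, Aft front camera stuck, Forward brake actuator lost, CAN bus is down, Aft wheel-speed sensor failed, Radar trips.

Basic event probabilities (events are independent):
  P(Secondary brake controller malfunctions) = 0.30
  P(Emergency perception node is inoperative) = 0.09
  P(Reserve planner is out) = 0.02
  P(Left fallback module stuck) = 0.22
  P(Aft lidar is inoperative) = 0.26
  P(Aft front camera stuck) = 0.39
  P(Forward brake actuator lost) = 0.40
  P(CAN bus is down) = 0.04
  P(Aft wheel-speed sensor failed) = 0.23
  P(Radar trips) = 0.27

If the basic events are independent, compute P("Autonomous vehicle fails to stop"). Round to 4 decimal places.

P(Perception stack fails) [AND] = 0.30 × 0.09 × 0.02 = 0.000540
P(Planning chain unavailable) [OR] = 1 − (1−0.000540) × (1−0.22) = 0.220421
P(Fallback branch down) [OR] = 1 − (1−0.40) × (1−0.04) = 0.424000
P(Actuation path lost) [AND] = 0.39 × 0.424000 × 0.23 = 0.038033
P(Brake command inoperative) [OR] = 1 − (1−0.26) × (1−0.038033) × (1−0.27) = 0.480345
P(Autonomous vehicle fails to stop) [AND] = 0.220421 × 0.480345 = 0.105878
Rounded to 4 decimal places: P(Autonomous vehicle fails to stop) ≈ 0.1059.

0.1059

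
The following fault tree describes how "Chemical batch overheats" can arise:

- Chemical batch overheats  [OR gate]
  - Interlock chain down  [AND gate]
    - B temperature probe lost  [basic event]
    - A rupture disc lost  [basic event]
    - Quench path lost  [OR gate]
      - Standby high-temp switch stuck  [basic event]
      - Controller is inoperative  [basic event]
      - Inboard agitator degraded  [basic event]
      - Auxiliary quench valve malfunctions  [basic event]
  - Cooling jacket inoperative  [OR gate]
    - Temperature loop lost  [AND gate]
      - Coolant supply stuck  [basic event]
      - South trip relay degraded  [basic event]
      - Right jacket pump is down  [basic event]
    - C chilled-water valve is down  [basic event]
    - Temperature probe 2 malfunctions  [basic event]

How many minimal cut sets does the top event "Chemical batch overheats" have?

7

Quench path lost [OR]: union of children's cut sets → 4 cut set(s).
Interlock chain down [AND]: one cut set from each child combined → 1 × 1 × 4 = 4 cut set(s).
Temperature loop lost [AND]: one cut set from each child combined → 1 × 1 × 1 = 1 cut set(s).
Cooling jacket inoperative [OR]: union of children's cut sets → 3 cut set(s).
Chemical batch overheats [OR]: union of children's cut sets → 7 cut set(s).
Minimal cut sets: {A rupture disc lost, B temperature probe lost, Standby high-temp switch stuck}; {A rupture disc lost, B temperature probe lost, Controller is inoperative}; {A rupture disc lost, B temperature probe lost, Inboard agitator degraded}; {A rupture disc lost, Auxiliary quench valve malfunctions, B temperature probe lost}; {Coolant supply stuck, Right jacket pump is down, South trip relay degraded}; {C chilled-water valve is down}; {Temperature probe 2 malfunctions}.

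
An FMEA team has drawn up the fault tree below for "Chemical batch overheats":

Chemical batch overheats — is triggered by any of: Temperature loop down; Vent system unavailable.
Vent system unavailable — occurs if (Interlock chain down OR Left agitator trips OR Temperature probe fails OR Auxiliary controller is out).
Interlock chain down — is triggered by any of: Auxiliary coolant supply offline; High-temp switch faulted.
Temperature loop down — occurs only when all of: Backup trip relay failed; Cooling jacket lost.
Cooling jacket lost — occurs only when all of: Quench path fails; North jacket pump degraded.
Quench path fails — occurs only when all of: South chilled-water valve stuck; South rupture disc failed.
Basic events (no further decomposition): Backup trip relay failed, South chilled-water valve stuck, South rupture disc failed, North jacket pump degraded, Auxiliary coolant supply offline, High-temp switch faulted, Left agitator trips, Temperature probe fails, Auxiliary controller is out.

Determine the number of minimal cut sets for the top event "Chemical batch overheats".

6

Quench path fails [AND]: one cut set from each child combined → 1 × 1 = 1 cut set(s).
Cooling jacket lost [AND]: one cut set from each child combined → 1 × 1 = 1 cut set(s).
Temperature loop down [AND]: one cut set from each child combined → 1 × 1 = 1 cut set(s).
Interlock chain down [OR]: union of children's cut sets → 2 cut set(s).
Vent system unavailable [OR]: union of children's cut sets → 5 cut set(s).
Chemical batch overheats [OR]: union of children's cut sets → 6 cut set(s).
Minimal cut sets: {Backup trip relay failed, North jacket pump degraded, South chilled-water valve stuck, South rupture disc failed}; {Auxiliary coolant supply offline}; {High-temp switch faulted}; {Left agitator trips}; {Temperature probe fails}; {Auxiliary controller is out}.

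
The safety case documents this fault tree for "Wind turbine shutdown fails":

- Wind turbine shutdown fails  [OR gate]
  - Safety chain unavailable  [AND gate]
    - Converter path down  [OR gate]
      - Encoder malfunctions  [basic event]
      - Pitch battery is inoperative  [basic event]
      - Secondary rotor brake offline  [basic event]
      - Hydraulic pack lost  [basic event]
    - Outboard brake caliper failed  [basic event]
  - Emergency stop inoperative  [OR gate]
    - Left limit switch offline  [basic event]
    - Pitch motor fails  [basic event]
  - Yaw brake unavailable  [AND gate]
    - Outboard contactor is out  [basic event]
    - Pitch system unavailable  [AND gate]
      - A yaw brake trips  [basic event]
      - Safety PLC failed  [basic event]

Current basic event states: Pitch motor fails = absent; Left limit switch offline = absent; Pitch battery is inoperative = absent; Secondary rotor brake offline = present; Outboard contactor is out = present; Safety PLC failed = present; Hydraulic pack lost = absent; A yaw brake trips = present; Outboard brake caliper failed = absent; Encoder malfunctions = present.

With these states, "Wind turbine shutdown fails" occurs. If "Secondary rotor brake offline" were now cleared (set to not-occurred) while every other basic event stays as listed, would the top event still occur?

Yes

Counterfactual: set "Secondary rotor brake offline" to not occurred.
Converter path down [OR]: Encoder malfunctions=occurs, Pitch battery is inoperative=not, Secondary rotor brake offline=not, Hydraulic pack lost=not → at least one input occurs → occurs.
Safety chain unavailable [AND]: Converter path down=occurs, Outboard brake caliper failed=not → not all inputs occur → does not occur.
Emergency stop inoperative [OR]: Left limit switch offline=not, Pitch motor fails=not → no input occurs → does not occur.
Pitch system unavailable [AND]: A yaw brake trips=occurs, Safety PLC failed=occurs → all inputs occur → occurs.
Yaw brake unavailable [AND]: Outboard contactor is out=occurs, Pitch system unavailable=occurs → all inputs occur → occurs.
Wind turbine shutdown fails [OR]: Safety chain unavailable=not, Emergency stop inoperative=not, Yaw brake unavailable=occurs → at least one input occurs → occurs.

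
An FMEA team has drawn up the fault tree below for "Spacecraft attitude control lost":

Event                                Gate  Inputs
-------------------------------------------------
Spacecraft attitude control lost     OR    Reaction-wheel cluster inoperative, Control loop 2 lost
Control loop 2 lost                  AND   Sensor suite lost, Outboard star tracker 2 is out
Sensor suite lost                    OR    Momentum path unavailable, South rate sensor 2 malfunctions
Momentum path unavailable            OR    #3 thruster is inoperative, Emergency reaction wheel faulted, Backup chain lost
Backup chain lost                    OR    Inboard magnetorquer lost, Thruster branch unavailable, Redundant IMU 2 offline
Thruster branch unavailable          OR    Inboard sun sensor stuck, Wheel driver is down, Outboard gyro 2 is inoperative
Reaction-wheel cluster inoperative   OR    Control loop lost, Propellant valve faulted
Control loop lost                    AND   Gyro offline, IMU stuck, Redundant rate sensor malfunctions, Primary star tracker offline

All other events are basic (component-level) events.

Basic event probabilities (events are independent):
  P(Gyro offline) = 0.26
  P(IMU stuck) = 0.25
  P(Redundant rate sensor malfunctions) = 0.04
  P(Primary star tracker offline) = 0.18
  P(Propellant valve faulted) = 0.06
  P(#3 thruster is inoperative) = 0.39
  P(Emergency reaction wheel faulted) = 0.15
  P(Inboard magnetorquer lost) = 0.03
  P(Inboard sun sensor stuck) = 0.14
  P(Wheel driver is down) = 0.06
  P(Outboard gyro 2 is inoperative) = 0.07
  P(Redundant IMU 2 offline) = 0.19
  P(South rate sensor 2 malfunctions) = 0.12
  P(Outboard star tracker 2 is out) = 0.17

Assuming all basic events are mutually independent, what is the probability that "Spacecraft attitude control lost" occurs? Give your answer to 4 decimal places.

P(Control loop lost) [AND] = 0.26 × 0.25 × 0.04 × 0.18 = 0.000468
P(Reaction-wheel cluster inoperative) [OR] = 1 − (1−0.000468) × (1−0.06) = 0.060440
P(Thruster branch unavailable) [OR] = 1 − (1−0.14) × (1−0.06) × (1−0.07) = 0.248188
P(Backup chain lost) [OR] = 1 − (1−0.03) × (1−0.248188) × (1−0.19) = 0.409301
P(Momentum path unavailable) [OR] = 1 − (1−0.39) × (1−0.15) × (1−0.409301) = 0.693723
P(Sensor suite lost) [OR] = 1 − (1−0.693723) × (1−0.12) = 0.730476
P(Control loop 2 lost) [AND] = 0.730476 × 0.17 = 0.124181
P(Spacecraft attitude control lost) [OR] = 1 − (1−0.060440) × (1−0.124181) = 0.177116
Rounded to 4 decimal places: P(Spacecraft attitude control lost) ≈ 0.1771.

0.1771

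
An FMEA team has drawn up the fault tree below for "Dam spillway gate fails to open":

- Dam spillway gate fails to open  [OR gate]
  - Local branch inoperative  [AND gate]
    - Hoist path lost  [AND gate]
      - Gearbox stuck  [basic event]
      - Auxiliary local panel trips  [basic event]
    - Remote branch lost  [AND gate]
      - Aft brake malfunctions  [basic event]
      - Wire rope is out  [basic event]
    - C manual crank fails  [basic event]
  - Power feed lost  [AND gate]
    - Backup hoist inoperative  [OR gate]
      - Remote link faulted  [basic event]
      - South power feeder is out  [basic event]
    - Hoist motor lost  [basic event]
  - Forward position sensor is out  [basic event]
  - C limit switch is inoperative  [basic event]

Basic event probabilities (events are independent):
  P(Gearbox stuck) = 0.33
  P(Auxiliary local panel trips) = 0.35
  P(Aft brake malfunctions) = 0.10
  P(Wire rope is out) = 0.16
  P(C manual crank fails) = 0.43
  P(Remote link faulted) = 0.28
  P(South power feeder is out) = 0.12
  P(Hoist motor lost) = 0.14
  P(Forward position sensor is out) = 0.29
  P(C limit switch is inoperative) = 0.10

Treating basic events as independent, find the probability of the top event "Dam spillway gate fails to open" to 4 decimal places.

0.3943

P(Hoist path lost) [AND] = 0.33 × 0.35 = 0.115500
P(Remote branch lost) [AND] = 0.10 × 0.16 = 0.016000
P(Local branch inoperative) [AND] = 0.115500 × 0.016000 × 0.43 = 0.000795
P(Backup hoist inoperative) [OR] = 1 − (1−0.28) × (1−0.12) = 0.366400
P(Power feed lost) [AND] = 0.366400 × 0.14 = 0.051296
P(Dam spillway gate fails to open) [OR] = 1 − (1−0.000795) × (1−0.051296) × (1−0.29) × (1−0.10) = 0.394260
Rounded to 4 decimal places: P(Dam spillway gate fails to open) ≈ 0.3943.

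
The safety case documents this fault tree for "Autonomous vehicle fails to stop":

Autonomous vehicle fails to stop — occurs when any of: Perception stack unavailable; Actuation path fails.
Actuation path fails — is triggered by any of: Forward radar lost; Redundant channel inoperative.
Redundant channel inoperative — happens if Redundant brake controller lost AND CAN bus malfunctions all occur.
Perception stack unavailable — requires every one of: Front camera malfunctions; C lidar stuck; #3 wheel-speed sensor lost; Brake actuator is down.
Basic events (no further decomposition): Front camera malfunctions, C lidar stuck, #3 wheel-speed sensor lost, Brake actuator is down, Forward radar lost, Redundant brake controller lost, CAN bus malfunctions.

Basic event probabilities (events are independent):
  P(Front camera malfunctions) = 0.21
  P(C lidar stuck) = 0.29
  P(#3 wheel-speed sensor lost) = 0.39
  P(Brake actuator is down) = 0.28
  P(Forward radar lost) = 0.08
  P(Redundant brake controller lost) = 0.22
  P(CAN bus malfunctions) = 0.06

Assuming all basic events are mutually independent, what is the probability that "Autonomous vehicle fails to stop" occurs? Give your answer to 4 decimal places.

P(Perception stack unavailable) [AND] = 0.21 × 0.29 × 0.39 × 0.28 = 0.006650
P(Redundant channel inoperative) [AND] = 0.22 × 0.06 = 0.013200
P(Actuation path fails) [OR] = 1 − (1−0.08) × (1−0.013200) = 0.092144
P(Autonomous vehicle fails to stop) [OR] = 1 − (1−0.006650) × (1−0.092144) = 0.098181
Rounded to 4 decimal places: P(Autonomous vehicle fails to stop) ≈ 0.0982.

0.0982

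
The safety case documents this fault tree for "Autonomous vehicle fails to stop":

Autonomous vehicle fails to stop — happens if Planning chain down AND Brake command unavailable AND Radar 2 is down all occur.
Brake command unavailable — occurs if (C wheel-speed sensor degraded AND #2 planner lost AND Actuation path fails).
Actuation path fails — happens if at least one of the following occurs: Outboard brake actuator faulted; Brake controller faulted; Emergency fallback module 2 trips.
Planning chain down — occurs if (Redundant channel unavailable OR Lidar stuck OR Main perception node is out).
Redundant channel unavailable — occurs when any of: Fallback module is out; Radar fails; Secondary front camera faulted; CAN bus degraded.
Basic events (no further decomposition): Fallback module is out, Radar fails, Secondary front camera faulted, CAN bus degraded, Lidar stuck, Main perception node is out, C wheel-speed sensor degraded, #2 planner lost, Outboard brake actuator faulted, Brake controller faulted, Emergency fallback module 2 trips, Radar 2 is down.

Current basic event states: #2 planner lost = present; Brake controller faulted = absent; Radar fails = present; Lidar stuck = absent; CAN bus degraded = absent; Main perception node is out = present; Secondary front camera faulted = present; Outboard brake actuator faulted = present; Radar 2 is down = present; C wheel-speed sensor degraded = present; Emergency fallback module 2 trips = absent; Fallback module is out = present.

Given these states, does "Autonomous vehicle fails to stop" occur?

Yes

Redundant channel unavailable [OR]: Fallback module is out=occurs, Radar fails=occurs, Secondary front camera faulted=occurs, CAN bus degraded=not → at least one input occurs → occurs.
Planning chain down [OR]: Redundant channel unavailable=occurs, Lidar stuck=not, Main perception node is out=occurs → at least one input occurs → occurs.
Actuation path fails [OR]: Outboard brake actuator faulted=occurs, Brake controller faulted=not, Emergency fallback module 2 trips=not → at least one input occurs → occurs.
Brake command unavailable [AND]: C wheel-speed sensor degraded=occurs, #2 planner lost=occurs, Actuation path fails=occurs → all inputs occur → occurs.
Autonomous vehicle fails to stop [AND]: Planning chain down=occurs, Brake command unavailable=occurs, Radar 2 is down=occurs → all inputs occur → occurs.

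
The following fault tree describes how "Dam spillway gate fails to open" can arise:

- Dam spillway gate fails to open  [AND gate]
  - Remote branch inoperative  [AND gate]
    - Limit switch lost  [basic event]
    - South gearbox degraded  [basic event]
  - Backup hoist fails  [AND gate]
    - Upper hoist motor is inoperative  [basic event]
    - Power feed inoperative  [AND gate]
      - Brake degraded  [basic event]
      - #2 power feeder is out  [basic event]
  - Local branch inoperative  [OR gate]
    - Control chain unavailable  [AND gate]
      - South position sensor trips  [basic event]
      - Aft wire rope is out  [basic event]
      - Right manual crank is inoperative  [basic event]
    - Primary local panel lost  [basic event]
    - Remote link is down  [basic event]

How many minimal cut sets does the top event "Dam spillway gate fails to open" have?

3

Remote branch inoperative [AND]: one cut set from each child combined → 1 × 1 = 1 cut set(s).
Power feed inoperative [AND]: one cut set from each child combined → 1 × 1 = 1 cut set(s).
Backup hoist fails [AND]: one cut set from each child combined → 1 × 1 = 1 cut set(s).
Control chain unavailable [AND]: one cut set from each child combined → 1 × 1 × 1 = 1 cut set(s).
Local branch inoperative [OR]: union of children's cut sets → 3 cut set(s).
Dam spillway gate fails to open [AND]: one cut set from each child combined → 1 × 1 × 3 = 3 cut set(s).
Minimal cut sets: {#2 power feeder is out, Aft wire rope is out, Brake degraded, Limit switch lost, Right manual crank is inoperative, South gearbox degraded, South position sensor trips, Upper hoist motor is inoperative}; {#2 power feeder is out, Brake degraded, Limit switch lost, Primary local panel lost, South gearbox degraded, Upper hoist motor is inoperative}; {#2 power feeder is out, Brake degraded, Limit switch lost, Remote link is down, South gearbox degraded, Upper hoist motor is inoperative}.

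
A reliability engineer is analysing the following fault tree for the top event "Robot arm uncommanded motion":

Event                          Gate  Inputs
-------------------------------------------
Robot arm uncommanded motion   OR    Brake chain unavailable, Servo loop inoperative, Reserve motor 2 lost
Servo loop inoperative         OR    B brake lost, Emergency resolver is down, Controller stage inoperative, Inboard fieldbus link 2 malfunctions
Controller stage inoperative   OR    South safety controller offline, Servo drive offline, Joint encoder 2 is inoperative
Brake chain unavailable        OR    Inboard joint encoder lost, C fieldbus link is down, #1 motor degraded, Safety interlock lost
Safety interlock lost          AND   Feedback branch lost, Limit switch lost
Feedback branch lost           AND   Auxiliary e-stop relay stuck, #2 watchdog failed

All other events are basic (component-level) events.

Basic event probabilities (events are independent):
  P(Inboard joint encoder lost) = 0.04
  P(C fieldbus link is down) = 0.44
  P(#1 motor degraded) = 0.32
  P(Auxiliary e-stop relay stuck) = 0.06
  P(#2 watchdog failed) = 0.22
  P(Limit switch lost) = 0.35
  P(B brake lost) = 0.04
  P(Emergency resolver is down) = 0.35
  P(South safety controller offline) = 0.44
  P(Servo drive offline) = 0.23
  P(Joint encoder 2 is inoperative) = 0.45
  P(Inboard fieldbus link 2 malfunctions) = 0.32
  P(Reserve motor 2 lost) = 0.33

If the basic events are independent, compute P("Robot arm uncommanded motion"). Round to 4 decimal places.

P(Feedback branch lost) [AND] = 0.06 × 0.22 = 0.013200
P(Safety interlock lost) [AND] = 0.013200 × 0.35 = 0.004620
P(Brake chain unavailable) [OR] = 1 − (1−0.04) × (1−0.44) × (1−0.32) × (1−0.004620) = 0.636121
P(Controller stage inoperative) [OR] = 1 − (1−0.44) × (1−0.23) × (1−0.45) = 0.762840
P(Servo loop inoperative) [OR] = 1 − (1−0.04) × (1−0.35) × (1−0.762840) × (1−0.32) = 0.899368
P(Robot arm uncommanded motion) [OR] = 1 − (1−0.636121) × (1−0.899368) × (1−0.33) = 0.975466
Rounded to 4 decimal places: P(Robot arm uncommanded motion) ≈ 0.9755.

0.9755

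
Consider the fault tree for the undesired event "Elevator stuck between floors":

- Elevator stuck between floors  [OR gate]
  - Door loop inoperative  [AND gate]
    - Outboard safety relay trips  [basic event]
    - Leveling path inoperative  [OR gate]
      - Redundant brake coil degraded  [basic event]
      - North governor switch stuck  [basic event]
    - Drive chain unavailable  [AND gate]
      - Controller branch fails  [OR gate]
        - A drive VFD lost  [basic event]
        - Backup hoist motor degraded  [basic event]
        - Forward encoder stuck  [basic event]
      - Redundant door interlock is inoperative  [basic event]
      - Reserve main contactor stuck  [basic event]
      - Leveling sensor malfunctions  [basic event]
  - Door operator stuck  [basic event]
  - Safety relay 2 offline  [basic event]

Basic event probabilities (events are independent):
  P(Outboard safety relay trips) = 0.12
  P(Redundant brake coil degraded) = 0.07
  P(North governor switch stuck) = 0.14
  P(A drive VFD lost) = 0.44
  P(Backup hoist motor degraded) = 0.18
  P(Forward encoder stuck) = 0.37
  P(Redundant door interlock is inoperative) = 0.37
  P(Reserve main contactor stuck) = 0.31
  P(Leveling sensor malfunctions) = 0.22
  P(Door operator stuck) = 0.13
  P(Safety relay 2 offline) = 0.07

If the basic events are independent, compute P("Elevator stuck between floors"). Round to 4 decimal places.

P(Leveling path inoperative) [OR] = 1 − (1−0.07) × (1−0.14) = 0.200200
P(Controller branch fails) [OR] = 1 − (1−0.44) × (1−0.18) × (1−0.37) = 0.710704
P(Drive chain unavailable) [AND] = 0.710704 × 0.37 × 0.31 × 0.22 = 0.017934
P(Door loop inoperative) [AND] = 0.12 × 0.200200 × 0.017934 = 0.000431
P(Elevator stuck between floors) [OR] = 1 − (1−0.000431) × (1−0.13) × (1−0.07) = 0.191249
Rounded to 4 decimal places: P(Elevator stuck between floors) ≈ 0.1912.

0.1912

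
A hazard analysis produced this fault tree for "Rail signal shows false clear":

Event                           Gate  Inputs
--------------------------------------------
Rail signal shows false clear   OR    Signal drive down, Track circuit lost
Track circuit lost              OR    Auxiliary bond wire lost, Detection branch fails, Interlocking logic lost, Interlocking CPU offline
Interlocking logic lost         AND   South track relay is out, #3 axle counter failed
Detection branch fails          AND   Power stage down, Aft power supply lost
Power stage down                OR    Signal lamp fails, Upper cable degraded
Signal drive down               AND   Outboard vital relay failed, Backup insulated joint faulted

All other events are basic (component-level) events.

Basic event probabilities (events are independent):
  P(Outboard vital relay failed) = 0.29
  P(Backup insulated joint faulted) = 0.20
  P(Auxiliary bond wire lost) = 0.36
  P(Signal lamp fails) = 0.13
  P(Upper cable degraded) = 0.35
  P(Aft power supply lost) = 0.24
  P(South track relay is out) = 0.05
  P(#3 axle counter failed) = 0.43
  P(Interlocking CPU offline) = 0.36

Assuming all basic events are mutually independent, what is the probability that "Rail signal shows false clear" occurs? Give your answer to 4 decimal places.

0.6618

P(Signal drive down) [AND] = 0.29 × 0.20 = 0.058000
P(Power stage down) [OR] = 1 − (1−0.13) × (1−0.35) = 0.434500
P(Detection branch fails) [AND] = 0.434500 × 0.24 = 0.104280
P(Interlocking logic lost) [AND] = 0.05 × 0.43 = 0.021500
P(Track circuit lost) [OR] = 1 − (1−0.36) × (1−0.104280) × (1−0.021500) × (1−0.36) = 0.641001
P(Rail signal shows false clear) [OR] = 1 − (1−0.058000) × (1−0.641001) = 0.661823
Rounded to 4 decimal places: P(Rail signal shows false clear) ≈ 0.6618.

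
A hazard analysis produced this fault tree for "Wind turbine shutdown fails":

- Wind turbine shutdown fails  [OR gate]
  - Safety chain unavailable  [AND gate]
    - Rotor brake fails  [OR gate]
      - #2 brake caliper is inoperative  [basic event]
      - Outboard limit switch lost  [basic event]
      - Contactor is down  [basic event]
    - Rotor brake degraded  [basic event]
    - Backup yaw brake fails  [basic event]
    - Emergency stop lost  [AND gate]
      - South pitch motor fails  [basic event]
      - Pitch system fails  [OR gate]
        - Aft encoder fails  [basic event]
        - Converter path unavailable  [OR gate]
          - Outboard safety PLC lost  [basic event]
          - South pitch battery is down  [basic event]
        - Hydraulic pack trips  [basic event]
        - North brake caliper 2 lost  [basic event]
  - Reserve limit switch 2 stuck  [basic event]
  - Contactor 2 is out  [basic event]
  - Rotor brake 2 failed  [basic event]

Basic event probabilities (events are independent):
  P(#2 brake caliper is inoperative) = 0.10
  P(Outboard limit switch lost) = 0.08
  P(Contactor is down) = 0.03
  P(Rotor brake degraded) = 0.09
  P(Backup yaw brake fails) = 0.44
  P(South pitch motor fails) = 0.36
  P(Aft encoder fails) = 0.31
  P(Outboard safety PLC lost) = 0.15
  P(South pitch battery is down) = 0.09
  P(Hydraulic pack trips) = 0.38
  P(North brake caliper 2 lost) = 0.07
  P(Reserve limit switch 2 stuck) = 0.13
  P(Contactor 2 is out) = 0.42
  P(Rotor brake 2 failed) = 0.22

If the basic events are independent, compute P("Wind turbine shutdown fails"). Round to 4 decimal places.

0.6072

P(Rotor brake fails) [OR] = 1 − (1−0.10) × (1−0.08) × (1−0.03) = 0.196840
P(Converter path unavailable) [OR] = 1 − (1−0.15) × (1−0.09) = 0.226500
P(Pitch system fails) [OR] = 1 − (1−0.31) × (1−0.226500) × (1−0.38) × (1−0.07) = 0.692260
P(Emergency stop lost) [AND] = 0.36 × 0.692260 = 0.249214
P(Safety chain unavailable) [AND] = 0.196840 × 0.09 × 0.44 × 0.249214 = 0.001943
P(Wind turbine shutdown fails) [OR] = 1 − (1−0.001943) × (1−0.13) × (1−0.42) × (1−0.22) = 0.607177
Rounded to 4 decimal places: P(Wind turbine shutdown fails) ≈ 0.6072.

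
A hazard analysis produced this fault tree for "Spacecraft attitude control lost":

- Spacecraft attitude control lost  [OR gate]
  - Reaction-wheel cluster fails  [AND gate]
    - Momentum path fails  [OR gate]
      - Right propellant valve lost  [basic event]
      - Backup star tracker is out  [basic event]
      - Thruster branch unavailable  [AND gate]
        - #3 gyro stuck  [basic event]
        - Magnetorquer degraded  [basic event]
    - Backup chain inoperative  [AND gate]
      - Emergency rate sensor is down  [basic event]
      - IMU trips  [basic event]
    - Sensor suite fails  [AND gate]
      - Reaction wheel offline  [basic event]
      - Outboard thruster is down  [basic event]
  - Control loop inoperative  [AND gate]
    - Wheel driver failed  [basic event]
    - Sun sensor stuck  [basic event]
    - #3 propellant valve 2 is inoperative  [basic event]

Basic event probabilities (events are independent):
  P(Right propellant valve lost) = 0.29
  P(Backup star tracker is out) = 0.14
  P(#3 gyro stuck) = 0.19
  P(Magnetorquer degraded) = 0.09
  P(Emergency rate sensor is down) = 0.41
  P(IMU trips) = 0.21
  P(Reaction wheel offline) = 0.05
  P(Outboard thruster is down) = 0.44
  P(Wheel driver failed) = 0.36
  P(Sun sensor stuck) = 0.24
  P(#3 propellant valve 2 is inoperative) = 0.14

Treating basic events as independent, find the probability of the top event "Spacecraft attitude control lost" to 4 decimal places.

0.0128

P(Thruster branch unavailable) [AND] = 0.19 × 0.09 = 0.017100
P(Momentum path fails) [OR] = 1 − (1−0.29) × (1−0.14) × (1−0.017100) = 0.399841
P(Backup chain inoperative) [AND] = 0.41 × 0.21 = 0.086100
P(Sensor suite fails) [AND] = 0.05 × 0.44 = 0.022000
P(Reaction-wheel cluster fails) [AND] = 0.399841 × 0.086100 × 0.022000 = 0.000757
P(Control loop inoperative) [AND] = 0.36 × 0.24 × 0.14 = 0.012096
P(Spacecraft attitude control lost) [OR] = 1 − (1−0.000757) × (1−0.012096) = 0.012844
Rounded to 4 decimal places: P(Spacecraft attitude control lost) ≈ 0.0128.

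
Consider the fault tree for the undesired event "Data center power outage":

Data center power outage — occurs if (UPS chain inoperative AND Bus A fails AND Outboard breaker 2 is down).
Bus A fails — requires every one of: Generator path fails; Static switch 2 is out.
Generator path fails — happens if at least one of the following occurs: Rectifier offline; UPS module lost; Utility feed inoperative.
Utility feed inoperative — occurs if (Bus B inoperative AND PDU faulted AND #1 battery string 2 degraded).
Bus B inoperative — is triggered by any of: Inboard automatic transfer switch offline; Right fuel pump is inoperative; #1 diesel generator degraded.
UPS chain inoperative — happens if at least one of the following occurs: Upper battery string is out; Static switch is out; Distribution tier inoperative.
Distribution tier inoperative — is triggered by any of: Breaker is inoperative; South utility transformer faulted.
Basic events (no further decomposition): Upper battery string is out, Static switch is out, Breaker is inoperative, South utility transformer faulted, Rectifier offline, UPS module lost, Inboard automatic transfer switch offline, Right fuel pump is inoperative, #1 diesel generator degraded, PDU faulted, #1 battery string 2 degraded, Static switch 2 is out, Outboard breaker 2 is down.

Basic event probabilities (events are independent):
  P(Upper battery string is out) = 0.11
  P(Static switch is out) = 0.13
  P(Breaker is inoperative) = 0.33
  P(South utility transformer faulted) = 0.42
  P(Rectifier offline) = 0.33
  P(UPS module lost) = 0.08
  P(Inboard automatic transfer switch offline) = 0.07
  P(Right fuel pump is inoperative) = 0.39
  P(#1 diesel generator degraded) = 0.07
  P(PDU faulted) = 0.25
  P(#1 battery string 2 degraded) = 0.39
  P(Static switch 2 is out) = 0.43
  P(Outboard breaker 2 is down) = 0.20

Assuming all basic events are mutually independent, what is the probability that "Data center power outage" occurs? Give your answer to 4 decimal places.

P(Distribution tier inoperative) [OR] = 1 − (1−0.33) × (1−0.42) = 0.611400
P(UPS chain inoperative) [OR] = 1 − (1−0.11) × (1−0.13) × (1−0.611400) = 0.699107
P(Bus B inoperative) [OR] = 1 − (1−0.07) × (1−0.39) × (1−0.07) = 0.472411
P(Utility feed inoperative) [AND] = 0.472411 × 0.25 × 0.39 = 0.046060
P(Generator path fails) [OR] = 1 − (1−0.33) × (1−0.08) × (1−0.046060) = 0.411991
P(Bus A fails) [AND] = 0.411991 × 0.43 = 0.177156
P(Data center power outage) [AND] = 0.699107 × 0.177156 × 0.20 = 0.024770
Rounded to 4 decimal places: P(Data center power outage) ≈ 0.0248.

0.0248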